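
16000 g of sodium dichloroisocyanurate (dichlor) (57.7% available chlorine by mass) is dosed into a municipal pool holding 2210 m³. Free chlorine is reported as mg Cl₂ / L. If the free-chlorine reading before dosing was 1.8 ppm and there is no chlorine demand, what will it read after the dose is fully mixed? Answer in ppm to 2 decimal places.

Volume: 2210 m³ = 2,210,000 L.
Available chlorine delivered: 16,000 g × 0.577 = 9232 g as Cl₂.
Concentration rise: 9232 g / 2,210,000 L = 4.177 mg/L = 4.18 ppm.
Final FC: 1.8 + 4.18 = 5.98 ppm.

5.98 ppm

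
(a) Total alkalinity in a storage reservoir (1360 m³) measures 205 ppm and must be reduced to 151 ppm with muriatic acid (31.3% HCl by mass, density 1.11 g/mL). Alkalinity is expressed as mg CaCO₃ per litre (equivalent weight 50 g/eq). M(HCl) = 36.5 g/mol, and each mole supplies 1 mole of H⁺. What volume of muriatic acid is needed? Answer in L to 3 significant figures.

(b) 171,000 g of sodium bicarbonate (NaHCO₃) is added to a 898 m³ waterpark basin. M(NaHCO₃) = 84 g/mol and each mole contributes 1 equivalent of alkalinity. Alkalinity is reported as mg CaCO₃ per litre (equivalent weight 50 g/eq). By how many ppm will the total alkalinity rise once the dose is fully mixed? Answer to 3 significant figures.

(a) 154 L; (b) 113 ppm

(a) Volume: 1360 m³ = 1,360,000 L.
(a) Alkalinity to neutralize: (205 − 151) = 54 mg/L as CaCO₃ × 1,360,000 L = 73,440 g as CaCO₃.
(a) Equivalents of H⁺ required: 73,440 ÷ 50 g/eq = 1469 eq = 1469 mol HCl.
(a) Mass of HCl: 1469 × 36.5 = 53,610 g.
(a) Mass of 31.3% solution: 53,610 / 0.313 = 171,300 g.
(a) Volume: 171,300 g ÷ 1.11 g/mL = 154,300 mL.

(b) Volume: 898 m³ = 898,000 L.
(b) Moles of NaHCO₃: 171,000 g ÷ 84 g/mol = 2036 mol → 2036 eq of alkalinity.
(b) As CaCO₃: 2036 eq × 50 g/eq = 101,800 g.
(b) Rise: 101,800 g / 898,000 L × 1000 = 113.3 mg/L.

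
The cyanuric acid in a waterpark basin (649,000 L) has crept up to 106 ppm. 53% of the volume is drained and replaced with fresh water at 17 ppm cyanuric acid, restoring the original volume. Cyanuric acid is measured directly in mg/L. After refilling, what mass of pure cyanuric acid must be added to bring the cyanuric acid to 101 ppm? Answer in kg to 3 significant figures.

After draining 53% and refilling: 106 × 0.47 + 17 × 0.53 = 58.83 ppm.
Deficit to target: 101 − 58.83 = 42.17 mg/L.
Mass: 42.17 mg/L × 649,000 L = 27,370 g cyanuric acid.

27.4 kg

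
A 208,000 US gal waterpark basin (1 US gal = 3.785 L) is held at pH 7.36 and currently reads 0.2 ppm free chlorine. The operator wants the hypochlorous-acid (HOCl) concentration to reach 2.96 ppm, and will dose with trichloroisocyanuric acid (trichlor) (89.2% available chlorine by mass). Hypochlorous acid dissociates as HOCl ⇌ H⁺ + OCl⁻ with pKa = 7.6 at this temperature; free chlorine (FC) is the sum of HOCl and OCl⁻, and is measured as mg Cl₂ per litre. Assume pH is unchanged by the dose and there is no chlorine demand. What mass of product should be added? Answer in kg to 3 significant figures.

Volume: 208,000 US gal × 3.785 L/gal = 787,280 L.
[OCl⁻]/[HOCl] = 10^(pH − pKa) = 10^(7.36 − 7.6) = 0.5754; fraction as HOCl = 1/(1 + 0.5754) = 0.6347.
Free chlorine required for 2.96 ppm HOCl: 2.96 / 0.6347 = 4.663 ppm.
FC to add: 4.663 − 0.2 = 4.463 mg/L as Cl₂.
Cl₂ equivalent: 4.463 mg/L × 787,280 L = 3514 g.
Product at 89.2% available Cl: 3514 / 0.892 = 3939 g.

3.94 kg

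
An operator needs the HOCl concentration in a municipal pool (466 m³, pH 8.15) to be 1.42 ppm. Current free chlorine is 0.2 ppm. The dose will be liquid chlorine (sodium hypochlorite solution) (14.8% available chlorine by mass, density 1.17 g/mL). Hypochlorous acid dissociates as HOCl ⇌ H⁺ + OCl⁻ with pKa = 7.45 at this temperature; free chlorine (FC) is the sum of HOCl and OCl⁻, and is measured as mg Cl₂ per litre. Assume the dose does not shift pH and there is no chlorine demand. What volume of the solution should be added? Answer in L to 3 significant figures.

Volume: 466 m³ = 466,000 L.
[OCl⁻]/[HOCl] = 10^(pH − pKa) = 10^(8.15 − 7.45) = 5.012; fraction as HOCl = 1/(1 + 5.012) = 0.1663.
Free chlorine required for 1.42 ppm HOCl: 1.42 / 0.1663 = 8.537 ppm.
FC to add: 8.537 − 0.2 = 8.337 mg/L as Cl₂.
Cl₂ equivalent: 8.337 mg/L × 466,000 L = 3885 g.
Product at 14.8% available Cl: 3885 / 0.148 = 26,250 g.
Volume: 26,250 g ÷ 1.17 g/mL = 22,440 mL.

22.4 L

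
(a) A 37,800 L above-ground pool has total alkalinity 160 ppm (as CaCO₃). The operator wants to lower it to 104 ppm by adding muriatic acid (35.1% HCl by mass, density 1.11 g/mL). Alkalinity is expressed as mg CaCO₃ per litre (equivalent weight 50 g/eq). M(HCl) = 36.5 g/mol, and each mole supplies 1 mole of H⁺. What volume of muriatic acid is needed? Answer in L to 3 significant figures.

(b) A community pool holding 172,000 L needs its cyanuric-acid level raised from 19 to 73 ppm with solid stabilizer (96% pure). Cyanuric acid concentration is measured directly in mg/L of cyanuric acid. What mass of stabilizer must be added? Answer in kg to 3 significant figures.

(a) 3.97 L; (b) 9.68 kg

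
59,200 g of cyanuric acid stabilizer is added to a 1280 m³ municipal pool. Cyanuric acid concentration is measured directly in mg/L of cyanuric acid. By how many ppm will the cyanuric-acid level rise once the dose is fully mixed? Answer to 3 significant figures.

46.2 ppm

Volume: 1280 m³ = 1,280,000 L.
Rise: 59,200 g / 1,280,000 L × 1000 = 46.25 mg/L.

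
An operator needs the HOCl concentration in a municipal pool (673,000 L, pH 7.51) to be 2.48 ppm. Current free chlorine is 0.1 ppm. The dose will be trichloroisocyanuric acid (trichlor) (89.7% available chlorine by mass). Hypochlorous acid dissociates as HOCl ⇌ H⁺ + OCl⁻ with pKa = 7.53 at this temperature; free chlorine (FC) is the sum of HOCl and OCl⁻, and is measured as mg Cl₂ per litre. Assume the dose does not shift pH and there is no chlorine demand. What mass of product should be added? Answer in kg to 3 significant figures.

3.56 kg

[OCl⁻]/[HOCl] = 10^(pH − pKa) = 10^(7.51 − 7.53) = 0.955; fraction as HOCl = 1/(1 + 0.955) = 0.5115.
Free chlorine required for 2.48 ppm HOCl: 2.48 / 0.5115 = 4.848 ppm.
FC to add: 4.848 − 0.1 = 4.748 mg/L as Cl₂.
Cl₂ equivalent: 4.748 mg/L × 673,000 L = 3196 g.
Product at 89.7% available Cl: 3196 / 0.897 = 3563 g.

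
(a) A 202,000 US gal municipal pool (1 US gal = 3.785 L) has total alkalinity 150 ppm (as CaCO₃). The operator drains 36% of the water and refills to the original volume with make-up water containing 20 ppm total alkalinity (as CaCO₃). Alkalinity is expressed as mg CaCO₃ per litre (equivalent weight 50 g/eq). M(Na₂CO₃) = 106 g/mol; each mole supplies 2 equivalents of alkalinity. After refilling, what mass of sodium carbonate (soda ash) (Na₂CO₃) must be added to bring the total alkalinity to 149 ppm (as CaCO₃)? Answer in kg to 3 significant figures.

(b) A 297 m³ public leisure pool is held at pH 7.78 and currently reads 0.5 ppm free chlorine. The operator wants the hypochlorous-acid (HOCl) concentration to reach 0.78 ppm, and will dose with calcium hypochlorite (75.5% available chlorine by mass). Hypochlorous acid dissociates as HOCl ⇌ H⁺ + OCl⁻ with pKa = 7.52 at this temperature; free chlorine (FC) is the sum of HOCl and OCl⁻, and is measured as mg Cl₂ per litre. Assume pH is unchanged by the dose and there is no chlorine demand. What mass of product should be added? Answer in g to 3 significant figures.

(a) Volume: 202,000 US gal × 3.785 L/gal = 764,570 L.
(a) After draining 36% and refilling: 150 × 0.64 + 20 × 0.36 = 103.2 ppm.
(a) Deficit to target: 149 − 103.2 = 45.8 mg/L.
(a) As CaCO₃: 45.8 mg/L × 764,570 L = 35,020 g; ÷ 50 g/eq ÷ 2 = 350.2 mol Na₂CO₃.
(a) Mass: 350.2 × 106 = 37,120 g.

(b) Volume: 297 m³ = 297,000 L.
(b) [OCl⁻]/[HOCl] = 10^(pH − pKa) = 10^(7.78 − 7.52) = 1.82; fraction as HOCl = 1/(1 + 1.82) = 0.3546.
(b) Free chlorine required for 0.78 ppm HOCl: 0.78 / 0.3546 = 2.199 ppm.
(b) FC to add: 2.199 − 0.5 = 1.699 mg/L as Cl₂.
(b) Cl₂ equivalent: 1.699 mg/L × 297,000 L = 504.7 g.
(b) Product at 75.5% available Cl: 504.7 / 0.755 = 668.5 g.

(a) 37.1 kg; (b) 668 g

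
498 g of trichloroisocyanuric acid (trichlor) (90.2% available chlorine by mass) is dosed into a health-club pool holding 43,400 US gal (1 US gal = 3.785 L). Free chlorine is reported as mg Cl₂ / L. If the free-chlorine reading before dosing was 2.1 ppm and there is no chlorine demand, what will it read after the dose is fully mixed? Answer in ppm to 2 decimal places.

4.83 ppm

Volume: 43,400 US gal × 3.785 L/gal = 164,269 L.
Available chlorine delivered: 498 g × 0.902 = 449.2 g as Cl₂.
Concentration rise: 449.2 g / 164,269 L = 2.735 mg/L = 2.73 ppm.
Final FC: 2.1 + 2.73 = 4.83 ppm.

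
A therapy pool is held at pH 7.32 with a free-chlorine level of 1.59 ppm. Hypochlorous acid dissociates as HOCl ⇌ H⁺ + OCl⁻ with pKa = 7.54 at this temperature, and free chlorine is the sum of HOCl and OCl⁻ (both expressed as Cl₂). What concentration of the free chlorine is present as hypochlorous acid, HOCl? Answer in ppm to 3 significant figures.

[OCl⁻]/[HOCl] = 10^(pH − pKa) = 10^(7.32 − 7.54) = 10^-0.22 = 0.6026.
Fraction as HOCl = 1 / (1 + 0.6026) = 0.624.
HOCl = 0.624 × 1.59 ppm = 0.9922 ppm.

0.992 ppm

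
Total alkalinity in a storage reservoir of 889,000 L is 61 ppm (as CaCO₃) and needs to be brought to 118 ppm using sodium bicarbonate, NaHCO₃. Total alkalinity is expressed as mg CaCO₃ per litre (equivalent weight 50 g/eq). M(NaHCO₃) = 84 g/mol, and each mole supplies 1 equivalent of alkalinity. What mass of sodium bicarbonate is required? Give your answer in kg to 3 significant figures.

85.1 kg

Alkalinity to add: (118 − 61) = 57 mg/L as CaCO₃ × 889,000 L = 50,670 g as CaCO₃.
Equivalents: 50,670 g ÷ 50 g/eq = 1013 eq.
NaHCO₃ supplies 1 eq per mole → 1013 mol.
Mass: 1013 mol × 84 g/mol = 85,130 g.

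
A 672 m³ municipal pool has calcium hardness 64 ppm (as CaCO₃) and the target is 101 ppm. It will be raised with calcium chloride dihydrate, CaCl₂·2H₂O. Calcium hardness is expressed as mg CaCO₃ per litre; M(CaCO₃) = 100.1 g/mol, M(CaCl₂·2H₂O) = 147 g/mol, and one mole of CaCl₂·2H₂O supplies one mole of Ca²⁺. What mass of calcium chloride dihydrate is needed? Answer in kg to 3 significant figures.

36.5 kg

Volume: 672 m³ = 672,000 L.
Hardness to add: (101 − 64) = 37 mg/L as CaCO₃ × 672,000 L = 24,860 g as CaCO₃.
Moles of Ca²⁺ (1 mol Ca²⁺ ≡ 1 mol CaCO₃): 24,860 / 100.1 g/mol = 248.4 mol.
Mass of CaCl₂·2H₂O: 248.4 × 147 = 36,510 g.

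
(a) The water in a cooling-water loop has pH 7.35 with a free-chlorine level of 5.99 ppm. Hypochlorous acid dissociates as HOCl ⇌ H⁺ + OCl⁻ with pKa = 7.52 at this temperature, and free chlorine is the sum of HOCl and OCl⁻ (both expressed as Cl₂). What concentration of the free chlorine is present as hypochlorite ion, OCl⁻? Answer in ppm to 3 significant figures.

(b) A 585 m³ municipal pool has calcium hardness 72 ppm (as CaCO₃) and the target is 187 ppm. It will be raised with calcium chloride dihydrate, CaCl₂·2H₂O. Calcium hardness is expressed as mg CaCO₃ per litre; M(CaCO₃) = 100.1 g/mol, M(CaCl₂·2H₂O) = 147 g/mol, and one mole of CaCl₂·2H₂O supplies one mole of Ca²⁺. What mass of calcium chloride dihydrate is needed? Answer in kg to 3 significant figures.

(a) 2.42 ppm; (b) 98.8 kg

(a) [OCl⁻]/[HOCl] = 10^(pH − pKa) = 10^(7.35 − 7.52) = 10^-0.17 = 0.6761.
(a) Fraction as HOCl = 1 / (1 + 0.6761) = 0.5966.
(a) OCl⁻ = (1 − 0.5966) × 5.99 ppm = 2.416 ppm.

(b) Volume: 585 m³ = 585,000 L.
(b) Hardness to add: (187 − 72) = 115 mg/L as CaCO₃ × 585,000 L = 67,280 g as CaCO₃.
(b) Moles of Ca²⁺ (1 mol Ca²⁺ ≡ 1 mol CaCO₃): 67,280 / 100.1 g/mol = 672.1 mol.
(b) Mass of CaCl₂·2H₂O: 672.1 × 147 = 98,800 g.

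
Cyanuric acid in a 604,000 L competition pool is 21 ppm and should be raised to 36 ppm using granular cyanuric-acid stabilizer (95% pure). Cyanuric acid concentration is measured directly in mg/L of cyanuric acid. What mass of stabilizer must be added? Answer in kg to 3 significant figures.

9.54 kg

CYA to add: (36 − 21) = 15 mg/L × 604,000 L = 9060 g cyanuric acid.
At 95% purity: 9060 / 0.95 = 9537 g product.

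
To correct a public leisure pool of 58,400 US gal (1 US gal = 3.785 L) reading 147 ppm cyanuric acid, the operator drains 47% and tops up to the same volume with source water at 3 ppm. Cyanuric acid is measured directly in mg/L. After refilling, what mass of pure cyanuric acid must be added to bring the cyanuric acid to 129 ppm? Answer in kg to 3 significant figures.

11.0 kg

Volume: 58,400 US gal × 3.785 L/gal = 221,044 L.
After draining 47% and refilling: 147 × 0.53 + 3 × 0.47 = 79.32 ppm.
Deficit to target: 129 − 79.32 = 49.68 mg/L.
Mass: 49.68 mg/L × 221,044 L = 10,980 g cyanuric acid.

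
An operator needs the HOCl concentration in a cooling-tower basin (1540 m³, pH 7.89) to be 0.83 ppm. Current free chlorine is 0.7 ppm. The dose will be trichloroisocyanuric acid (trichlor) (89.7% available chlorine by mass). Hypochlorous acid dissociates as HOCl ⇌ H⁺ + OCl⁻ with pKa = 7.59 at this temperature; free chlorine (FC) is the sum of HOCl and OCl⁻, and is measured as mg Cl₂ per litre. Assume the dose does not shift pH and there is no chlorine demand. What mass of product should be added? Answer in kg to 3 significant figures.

Volume: 1540 m³ = 1,540,000 L.
[OCl⁻]/[HOCl] = 10^(pH − pKa) = 10^(7.89 − 7.59) = 1.995; fraction as HOCl = 1/(1 + 1.995) = 0.3339.
Free chlorine required for 0.83 ppm HOCl: 0.83 / 0.3339 = 2.486 ppm.
FC to add: 2.486 − 0.7 = 1.786 mg/L as Cl₂.
Cl₂ equivalent: 1.786 mg/L × 1,540,000 L = 2751 g.
Product at 89.7% available Cl: 2751 / 0.897 = 3066 g.

3.07 kg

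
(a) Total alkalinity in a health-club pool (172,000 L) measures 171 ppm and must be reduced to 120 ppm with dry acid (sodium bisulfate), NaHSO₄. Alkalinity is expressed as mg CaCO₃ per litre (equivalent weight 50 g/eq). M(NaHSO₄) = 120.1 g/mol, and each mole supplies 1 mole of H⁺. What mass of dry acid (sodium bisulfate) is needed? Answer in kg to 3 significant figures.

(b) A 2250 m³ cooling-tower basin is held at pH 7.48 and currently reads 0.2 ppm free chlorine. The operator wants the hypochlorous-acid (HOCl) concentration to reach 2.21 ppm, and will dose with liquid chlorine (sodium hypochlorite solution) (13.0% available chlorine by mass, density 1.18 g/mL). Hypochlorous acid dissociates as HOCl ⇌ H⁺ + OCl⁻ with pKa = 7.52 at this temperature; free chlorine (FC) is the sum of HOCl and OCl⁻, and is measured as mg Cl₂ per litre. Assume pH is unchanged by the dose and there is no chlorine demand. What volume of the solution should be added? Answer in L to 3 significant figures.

(a) 21.1 kg; (b) 59.0 L

(a) Alkalinity to neutralize: (171 − 120) = 51 mg/L as CaCO₃ × 172,000 L = 8772 g as CaCO₃.
(a) Equivalents of H⁺ required: 8772 ÷ 50 g/eq = 175.4 eq = 175.4 mol NaHSO₄.
(a) Mass of NaHSO₄: 175.4 × 120.1 = 21,070 g.

(b) Volume: 2250 m³ = 2,250,000 L.
(b) [OCl⁻]/[HOCl] = 10^(pH − pKa) = 10^(7.48 − 7.52) = 0.912; fraction as HOCl = 1/(1 + 0.912) = 0.523.
(b) Free chlorine required for 2.21 ppm HOCl: 2.21 / 0.523 = 4.226 ppm.
(b) FC to add: 4.226 − 0.2 = 4.026 mg/L as Cl₂.
(b) Cl₂ equivalent: 4.026 mg/L × 2,250,000 L = 9057 g.
(b) Product at 13.0% available Cl: 9057 / 0.13 = 69,670 g.
(b) Volume: 69,670 g ÷ 1.18 g/mL = 59,040 mL.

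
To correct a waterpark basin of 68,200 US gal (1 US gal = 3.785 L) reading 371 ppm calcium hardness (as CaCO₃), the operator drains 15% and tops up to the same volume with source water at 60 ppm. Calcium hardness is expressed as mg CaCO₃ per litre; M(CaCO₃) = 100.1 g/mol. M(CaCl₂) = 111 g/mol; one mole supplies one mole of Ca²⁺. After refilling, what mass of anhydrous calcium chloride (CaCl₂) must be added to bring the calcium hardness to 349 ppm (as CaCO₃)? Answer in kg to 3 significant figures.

7.06 kg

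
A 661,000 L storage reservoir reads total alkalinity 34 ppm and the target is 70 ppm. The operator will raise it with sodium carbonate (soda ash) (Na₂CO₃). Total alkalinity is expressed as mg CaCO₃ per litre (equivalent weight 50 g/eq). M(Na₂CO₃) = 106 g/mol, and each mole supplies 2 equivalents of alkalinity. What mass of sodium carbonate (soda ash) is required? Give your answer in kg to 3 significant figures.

Alkalinity to add: (70 − 34) = 36 mg/L as CaCO₃ × 661,000 L = 23,800 g as CaCO₃.
Equivalents: 23,800 g ÷ 50 g/eq = 475.9 eq.
Each mole of Na₂CO₃ supplies 2 eq, so 475.9 / 2 = 238 mol.
Mass: 238 mol × 106 g/mol = 25,220 g.

25.2 kg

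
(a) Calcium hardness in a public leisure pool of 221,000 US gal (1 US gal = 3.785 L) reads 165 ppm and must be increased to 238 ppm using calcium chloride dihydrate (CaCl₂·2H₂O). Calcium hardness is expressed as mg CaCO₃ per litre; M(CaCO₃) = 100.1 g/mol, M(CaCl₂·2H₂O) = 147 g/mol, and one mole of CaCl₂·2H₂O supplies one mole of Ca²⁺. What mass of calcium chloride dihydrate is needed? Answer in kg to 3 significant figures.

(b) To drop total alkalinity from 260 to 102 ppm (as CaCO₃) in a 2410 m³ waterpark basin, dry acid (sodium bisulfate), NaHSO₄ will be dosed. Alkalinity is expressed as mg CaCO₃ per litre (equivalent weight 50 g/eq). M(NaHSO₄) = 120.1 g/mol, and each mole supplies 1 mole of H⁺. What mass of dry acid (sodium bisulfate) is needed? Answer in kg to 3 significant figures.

(a) 89.7 kg; (b) 915 kg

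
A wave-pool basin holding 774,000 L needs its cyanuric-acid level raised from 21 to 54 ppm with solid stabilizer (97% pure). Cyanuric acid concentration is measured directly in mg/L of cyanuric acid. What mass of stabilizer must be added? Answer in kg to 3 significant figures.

26.3 kg

CYA to add: (54 − 21) = 33 mg/L × 774,000 L = 25,540 g cyanuric acid.
At 97% purity: 25,540 / 0.97 = 26,330 g product.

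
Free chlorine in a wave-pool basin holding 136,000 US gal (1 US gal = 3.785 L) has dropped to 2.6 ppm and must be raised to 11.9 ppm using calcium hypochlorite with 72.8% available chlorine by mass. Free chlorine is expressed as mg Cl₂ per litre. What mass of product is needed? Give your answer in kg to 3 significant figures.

6.58 kg

Volume: 136,000 US gal × 3.785 L/gal = 514,760 L.
Chlorine deficit: 11.9 − 2.6 = 9.3 ppm = 9.3 mg/L as Cl₂.
Cl₂ equivalent needed: 9.3 mg/L × 514,760 L = 4,787,000 mg = 4787 g.
Product at 72.8% available chlorine: 4787 / 0.728 = 6576 g.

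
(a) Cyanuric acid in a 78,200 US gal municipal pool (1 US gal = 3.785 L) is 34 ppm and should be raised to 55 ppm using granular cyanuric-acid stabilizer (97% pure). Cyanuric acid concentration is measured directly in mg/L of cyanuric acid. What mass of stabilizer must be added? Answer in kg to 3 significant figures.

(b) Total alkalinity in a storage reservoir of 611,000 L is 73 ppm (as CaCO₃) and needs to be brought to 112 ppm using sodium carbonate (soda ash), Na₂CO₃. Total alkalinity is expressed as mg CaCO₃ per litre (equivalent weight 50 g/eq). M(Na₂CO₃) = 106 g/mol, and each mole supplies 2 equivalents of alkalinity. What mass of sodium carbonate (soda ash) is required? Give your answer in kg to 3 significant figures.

(a) Volume: 78,200 US gal × 3.785 L/gal = 295,987 L.
(a) CYA to add: (55 − 34) = 21 mg/L × 295,987 L = 6216 g cyanuric acid.
(a) At 97% purity: 6216 / 0.97 = 6408 g product.

(b) Alkalinity to add: (112 − 73) = 39 mg/L as CaCO₃ × 611,000 L = 23,830 g as CaCO₃.
(b) Equivalents: 23,830 g ÷ 50 g/eq = 476.6 eq.
(b) Each mole of Na₂CO₃ supplies 2 eq, so 476.6 / 2 = 238.3 mol.
(b) Mass: 238.3 mol × 106 g/mol = 25,260 g.

(a) 6.41 kg; (b) 25.3 kg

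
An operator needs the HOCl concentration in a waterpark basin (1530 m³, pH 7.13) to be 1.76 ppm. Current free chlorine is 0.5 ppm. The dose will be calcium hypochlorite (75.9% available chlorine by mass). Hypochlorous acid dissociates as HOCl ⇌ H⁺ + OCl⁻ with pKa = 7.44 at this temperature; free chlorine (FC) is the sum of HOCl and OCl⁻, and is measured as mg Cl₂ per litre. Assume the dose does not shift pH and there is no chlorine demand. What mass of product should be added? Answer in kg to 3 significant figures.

4.28 kg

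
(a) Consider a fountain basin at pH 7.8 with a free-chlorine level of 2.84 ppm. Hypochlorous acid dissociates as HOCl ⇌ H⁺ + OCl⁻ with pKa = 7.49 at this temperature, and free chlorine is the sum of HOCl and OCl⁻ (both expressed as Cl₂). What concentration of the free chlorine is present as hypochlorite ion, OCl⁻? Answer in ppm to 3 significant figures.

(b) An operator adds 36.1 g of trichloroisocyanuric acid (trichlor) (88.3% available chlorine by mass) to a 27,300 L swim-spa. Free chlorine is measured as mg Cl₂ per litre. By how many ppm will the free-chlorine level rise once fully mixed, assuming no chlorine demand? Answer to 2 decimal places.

(a) [OCl⁻]/[HOCl] = 10^(pH − pKa) = 10^(7.8 − 7.49) = 10^0.31 = 2.042.
(a) Fraction as HOCl = 1 / (1 + 2.042) = 0.3288.
(a) OCl⁻ = (1 − 0.3288) × 2.84 ppm = 1.906 ppm.

(b) Available chlorine delivered: 36.1 g × 0.883 = 31.88 g as Cl₂.
(b) Concentration rise: 31.88 g / 27,300 L = 1.168 mg/L = 1.17 ppm.

(a) 1.91 ppm; (b) 1.17 ppm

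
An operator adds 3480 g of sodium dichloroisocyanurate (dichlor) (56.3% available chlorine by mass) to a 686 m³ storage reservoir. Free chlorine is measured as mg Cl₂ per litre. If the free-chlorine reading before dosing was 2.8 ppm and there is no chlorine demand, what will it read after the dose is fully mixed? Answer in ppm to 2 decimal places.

Volume: 686 m³ = 686,000 L.
Available chlorine delivered: 3480 g × 0.563 = 1959 g as Cl₂.
Concentration rise: 1959 g / 686,000 L = 2.856 mg/L = 2.86 ppm.
Final FC: 2.8 + 2.86 = 5.66 ppm.

5.66 ppm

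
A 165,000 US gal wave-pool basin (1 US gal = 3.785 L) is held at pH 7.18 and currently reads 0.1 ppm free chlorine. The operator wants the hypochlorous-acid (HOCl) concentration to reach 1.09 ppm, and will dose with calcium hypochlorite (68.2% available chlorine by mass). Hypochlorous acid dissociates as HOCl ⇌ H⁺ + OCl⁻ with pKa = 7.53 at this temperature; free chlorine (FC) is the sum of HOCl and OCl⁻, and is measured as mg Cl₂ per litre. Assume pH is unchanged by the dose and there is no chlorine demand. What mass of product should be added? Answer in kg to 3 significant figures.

Volume: 165,000 US gal × 3.785 L/gal = 624,525 L.
[OCl⁻]/[HOCl] = 10^(pH − pKa) = 10^(7.18 − 7.53) = 0.4467; fraction as HOCl = 1/(1 + 0.4467) = 0.6912.
Free chlorine required for 1.09 ppm HOCl: 1.09 / 0.6912 = 1.577 ppm.
FC to add: 1.577 − 0.1 = 1.477 mg/L as Cl₂.
Cl₂ equivalent: 1.477 mg/L × 624,525 L = 922.4 g.
Product at 68.2% available Cl: 922.4 / 0.682 = 1352 g.

1.35 kg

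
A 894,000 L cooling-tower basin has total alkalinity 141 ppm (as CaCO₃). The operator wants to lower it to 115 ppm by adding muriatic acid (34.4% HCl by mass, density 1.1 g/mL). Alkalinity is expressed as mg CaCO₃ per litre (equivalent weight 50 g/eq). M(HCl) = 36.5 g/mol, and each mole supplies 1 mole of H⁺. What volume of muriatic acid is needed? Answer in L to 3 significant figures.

Alkalinity to neutralize: (141 − 115) = 26 mg/L as CaCO₃ × 894,000 L = 23,240 g as CaCO₃.
Equivalents of H⁺ required: 23,240 ÷ 50 g/eq = 464.9 eq = 464.9 mol HCl.
Mass of HCl: 464.9 × 36.5 = 16,970 g.
Mass of 34.4% solution: 16,970 / 0.344 = 49,330 g.
Volume: 49,330 g ÷ 1.1 g/mL = 44,840 mL.

44.8 L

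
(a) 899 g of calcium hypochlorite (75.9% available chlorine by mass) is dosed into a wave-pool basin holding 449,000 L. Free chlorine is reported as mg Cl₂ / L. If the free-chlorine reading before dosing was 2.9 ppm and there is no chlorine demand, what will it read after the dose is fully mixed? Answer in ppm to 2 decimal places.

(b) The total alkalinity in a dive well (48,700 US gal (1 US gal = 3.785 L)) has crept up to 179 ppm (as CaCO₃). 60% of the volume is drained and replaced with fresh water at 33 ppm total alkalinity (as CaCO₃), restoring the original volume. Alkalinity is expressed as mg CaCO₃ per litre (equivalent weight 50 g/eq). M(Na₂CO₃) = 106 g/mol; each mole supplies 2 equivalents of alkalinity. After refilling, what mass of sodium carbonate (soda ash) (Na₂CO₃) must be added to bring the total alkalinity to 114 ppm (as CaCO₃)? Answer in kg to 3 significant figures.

(a) 4.42 ppm; (b) 4.42 kg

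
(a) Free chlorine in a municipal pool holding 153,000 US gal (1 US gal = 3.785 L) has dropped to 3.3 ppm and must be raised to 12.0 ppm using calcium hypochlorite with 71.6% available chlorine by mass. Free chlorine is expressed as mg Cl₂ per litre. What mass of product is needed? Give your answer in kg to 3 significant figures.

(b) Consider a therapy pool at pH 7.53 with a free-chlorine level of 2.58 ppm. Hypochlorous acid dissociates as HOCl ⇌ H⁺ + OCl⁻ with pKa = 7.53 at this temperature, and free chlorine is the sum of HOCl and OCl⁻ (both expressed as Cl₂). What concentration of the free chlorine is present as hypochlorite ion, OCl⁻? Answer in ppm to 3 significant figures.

(a) Volume: 153,000 US gal × 3.785 L/gal = 579,105 L.
(a) Chlorine deficit: 12.0 − 3.3 = 8.7 ppm = 8.7 mg/L as Cl₂.
(a) Cl₂ equivalent needed: 8.7 mg/L × 579,105 L = 5,038,000 mg = 5038 g.
(a) Product at 71.6% available chlorine: 5038 / 0.716 = 7037 g.

(b) [OCl⁻]/[HOCl] = 10^(pH − pKa) = 10^(7.53 − 7.53) = 10^0.00 = 1.
(b) Fraction as HOCl = 1 / (1 + 1) = 0.5.
(b) OCl⁻ = (1 − 0.5) × 2.58 ppm = 1.29 ppm.

(a) 7.04 kg; (b) 1.29 ppm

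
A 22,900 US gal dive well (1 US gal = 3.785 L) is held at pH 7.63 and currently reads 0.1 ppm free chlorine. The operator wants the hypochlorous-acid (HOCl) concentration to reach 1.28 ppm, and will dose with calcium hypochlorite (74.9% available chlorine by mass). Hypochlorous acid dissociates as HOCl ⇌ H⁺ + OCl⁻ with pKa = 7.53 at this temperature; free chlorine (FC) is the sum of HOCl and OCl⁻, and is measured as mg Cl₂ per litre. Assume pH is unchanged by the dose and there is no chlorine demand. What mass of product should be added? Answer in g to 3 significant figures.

323 g

Volume: 22,900 US gal × 3.785 L/gal = 86,676 L.
[OCl⁻]/[HOCl] = 10^(pH − pKa) = 10^(7.63 − 7.53) = 1.259; fraction as HOCl = 1/(1 + 1.259) = 0.4427.
Free chlorine required for 1.28 ppm HOCl: 1.28 / 0.4427 = 2.891 ppm.
FC to add: 2.891 − 0.1 = 2.791 mg/L as Cl₂.
Cl₂ equivalent: 2.791 mg/L × 86,676 L = 242 g.
Product at 74.9% available Cl: 242 / 0.749 = 323 g.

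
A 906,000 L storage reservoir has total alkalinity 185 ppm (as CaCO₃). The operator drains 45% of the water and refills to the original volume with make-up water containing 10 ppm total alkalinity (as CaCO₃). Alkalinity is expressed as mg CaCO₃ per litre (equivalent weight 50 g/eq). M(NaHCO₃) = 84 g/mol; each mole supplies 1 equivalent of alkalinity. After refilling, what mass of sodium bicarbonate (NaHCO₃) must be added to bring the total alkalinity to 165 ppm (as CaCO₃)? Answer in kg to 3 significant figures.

89.4 kg

After draining 45% and refilling: 185 × 0.55 + 10 × 0.45 = 106.25 ppm.
Deficit to target: 165 − 106.25 = 58.75 mg/L.
As CaCO₃: 58.75 mg/L × 906,000 L = 53,230 g; ÷ 50 g/eq ÷ 1 = 1065 mol NaHCO₃.
Mass: 1065 × 84 = 89,420 g.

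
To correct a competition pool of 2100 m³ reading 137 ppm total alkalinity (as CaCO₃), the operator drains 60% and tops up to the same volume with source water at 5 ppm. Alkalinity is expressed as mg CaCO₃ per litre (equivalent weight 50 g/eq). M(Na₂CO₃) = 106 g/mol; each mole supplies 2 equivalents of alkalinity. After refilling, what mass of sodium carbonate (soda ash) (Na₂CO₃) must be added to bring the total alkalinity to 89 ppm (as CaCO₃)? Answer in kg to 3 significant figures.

69.5 kg

Volume: 2100 m³ = 2,100,000 L.
After draining 60% and refilling: 137 × 0.40 + 5 × 0.60 = 57.8 ppm.
Deficit to target: 89 − 57.8 = 31.2 mg/L.
As CaCO₃: 31.2 mg/L × 2,100,000 L = 65,520 g; ÷ 50 g/eq ÷ 2 = 655.2 mol Na₂CO₃.
Mass: 655.2 × 106 = 69,450 g.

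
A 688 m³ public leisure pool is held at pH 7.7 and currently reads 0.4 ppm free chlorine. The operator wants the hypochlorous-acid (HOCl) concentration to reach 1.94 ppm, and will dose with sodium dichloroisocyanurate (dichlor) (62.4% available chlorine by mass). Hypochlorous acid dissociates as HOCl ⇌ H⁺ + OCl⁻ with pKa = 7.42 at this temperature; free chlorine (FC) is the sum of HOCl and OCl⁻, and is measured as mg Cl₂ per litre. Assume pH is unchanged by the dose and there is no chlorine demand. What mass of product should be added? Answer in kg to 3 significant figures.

5.77 kg

Volume: 688 m³ = 688,000 L.
[OCl⁻]/[HOCl] = 10^(pH − pKa) = 10^(7.7 − 7.42) = 1.905; fraction as HOCl = 1/(1 + 1.905) = 0.3442.
Free chlorine required for 1.94 ppm HOCl: 1.94 / 0.3442 = 5.637 ppm.
FC to add: 5.637 − 0.4 = 5.237 mg/L as Cl₂.
Cl₂ equivalent: 5.237 mg/L × 688,000 L = 3603 g.
Product at 62.4% available Cl: 3603 / 0.624 = 5774 g.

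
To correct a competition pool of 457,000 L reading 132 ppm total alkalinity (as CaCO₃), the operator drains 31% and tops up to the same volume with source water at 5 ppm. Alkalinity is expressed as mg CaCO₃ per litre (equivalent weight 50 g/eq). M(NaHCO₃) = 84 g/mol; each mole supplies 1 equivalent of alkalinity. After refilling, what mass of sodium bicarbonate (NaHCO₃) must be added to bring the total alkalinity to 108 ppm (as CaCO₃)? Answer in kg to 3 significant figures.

After draining 31% and refilling: 132 × 0.69 + 5 × 0.31 = 92.63 ppm.
Deficit to target: 108 − 92.63 = 15.37 mg/L.
As CaCO₃: 15.37 mg/L × 457,000 L = 7024 g; ÷ 50 g/eq ÷ 1 = 140.5 mol NaHCO₃.
Mass: 140.5 × 84 = 11,800 g.

11.8 kg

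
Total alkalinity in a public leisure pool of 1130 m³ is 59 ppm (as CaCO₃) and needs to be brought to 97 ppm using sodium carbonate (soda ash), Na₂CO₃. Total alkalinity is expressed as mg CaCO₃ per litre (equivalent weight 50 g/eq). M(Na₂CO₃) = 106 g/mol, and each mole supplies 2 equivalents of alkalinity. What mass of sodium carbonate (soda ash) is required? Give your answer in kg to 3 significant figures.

45.5 kg

Volume: 1130 m³ = 1,130,000 L.
Alkalinity to add: (97 − 59) = 38 mg/L as CaCO₃ × 1,130,000 L = 42,940 g as CaCO₃.
Equivalents: 42,940 g ÷ 50 g/eq = 858.8 eq.
Each mole of Na₂CO₃ supplies 2 eq, so 858.8 / 2 = 429.4 mol.
Mass: 429.4 mol × 106 g/mol = 45,520 g.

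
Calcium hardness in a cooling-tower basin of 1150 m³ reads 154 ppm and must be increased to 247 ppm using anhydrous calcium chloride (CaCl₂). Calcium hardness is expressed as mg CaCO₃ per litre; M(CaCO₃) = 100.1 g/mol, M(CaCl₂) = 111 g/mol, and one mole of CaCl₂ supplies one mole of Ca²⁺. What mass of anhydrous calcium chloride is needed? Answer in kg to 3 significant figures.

119 kg

Volume: 1150 m³ = 1,150,000 L.
Hardness to add: (247 − 154) = 93 mg/L as CaCO₃ × 1,150,000 L = 107,000 g as CaCO₃.
Moles of Ca²⁺ (1 mol Ca²⁺ ≡ 1 mol CaCO₃): 107,000 / 100.1 g/mol = 1068 mol.
Mass of CaCl₂: 1068 × 111 = 118,600 g.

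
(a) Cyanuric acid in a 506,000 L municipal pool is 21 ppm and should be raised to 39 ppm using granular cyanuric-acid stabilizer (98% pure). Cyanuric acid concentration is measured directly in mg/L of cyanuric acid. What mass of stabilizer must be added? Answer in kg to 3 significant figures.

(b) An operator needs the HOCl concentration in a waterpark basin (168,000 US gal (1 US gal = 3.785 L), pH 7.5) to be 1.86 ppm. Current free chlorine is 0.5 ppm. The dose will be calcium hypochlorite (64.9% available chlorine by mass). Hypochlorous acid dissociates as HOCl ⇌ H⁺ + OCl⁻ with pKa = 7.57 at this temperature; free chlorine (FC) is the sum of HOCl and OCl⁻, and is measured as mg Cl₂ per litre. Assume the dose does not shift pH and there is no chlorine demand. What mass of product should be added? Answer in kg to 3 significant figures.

(a) 9.29 kg; (b) 2.88 kg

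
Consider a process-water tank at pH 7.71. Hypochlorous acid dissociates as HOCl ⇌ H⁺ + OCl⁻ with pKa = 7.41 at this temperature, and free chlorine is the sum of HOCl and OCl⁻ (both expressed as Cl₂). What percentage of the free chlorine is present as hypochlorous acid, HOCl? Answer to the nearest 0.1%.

33.4%

[OCl⁻]/[HOCl] = 10^(pH − pKa) = 10^(7.71 − 7.41) = 10^0.30 = 1.995.
Fraction as HOCl = 1 / (1 + 1.995) = 0.3339.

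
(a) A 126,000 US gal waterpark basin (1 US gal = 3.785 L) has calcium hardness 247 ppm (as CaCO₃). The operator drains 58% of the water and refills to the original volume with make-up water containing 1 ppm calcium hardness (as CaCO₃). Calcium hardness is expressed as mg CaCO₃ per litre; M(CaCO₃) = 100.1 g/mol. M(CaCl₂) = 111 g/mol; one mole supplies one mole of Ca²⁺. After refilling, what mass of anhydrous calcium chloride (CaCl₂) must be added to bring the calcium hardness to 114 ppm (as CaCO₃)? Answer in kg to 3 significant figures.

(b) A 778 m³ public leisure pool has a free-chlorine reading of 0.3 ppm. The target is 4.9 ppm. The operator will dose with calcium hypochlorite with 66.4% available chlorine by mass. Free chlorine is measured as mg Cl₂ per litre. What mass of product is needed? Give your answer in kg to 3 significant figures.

(a) 5.12 kg; (b) 5.39 kg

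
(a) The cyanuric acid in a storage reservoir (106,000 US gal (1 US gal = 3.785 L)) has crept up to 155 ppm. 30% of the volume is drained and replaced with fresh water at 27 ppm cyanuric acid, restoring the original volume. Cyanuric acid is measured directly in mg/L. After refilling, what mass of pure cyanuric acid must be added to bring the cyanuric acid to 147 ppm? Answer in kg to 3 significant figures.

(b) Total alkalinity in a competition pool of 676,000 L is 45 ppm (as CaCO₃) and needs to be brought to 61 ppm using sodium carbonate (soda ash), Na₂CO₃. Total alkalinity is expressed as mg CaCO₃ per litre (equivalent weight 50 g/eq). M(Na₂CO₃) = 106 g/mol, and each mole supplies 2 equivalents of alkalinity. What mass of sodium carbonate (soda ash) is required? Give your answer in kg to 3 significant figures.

(a) Volume: 106,000 US gal × 3.785 L/gal = 401,210 L.
(a) After draining 30% and refilling: 155 × 0.70 + 27 × 0.30 = 116.6 ppm.
(a) Deficit to target: 147 − 116.6 = 30.4 mg/L.
(a) Mass: 30.4 mg/L × 401,210 L = 12,200 g cyanuric acid.

(b) Alkalinity to add: (61 − 45) = 16 mg/L as CaCO₃ × 676,000 L = 10,820 g as CaCO₃.
(b) Equivalents: 10,820 g ÷ 50 g/eq = 216.3 eq.
(b) Each mole of Na₂CO₃ supplies 2 eq, so 216.3 / 2 = 108.2 mol.
(b) Mass: 108.2 mol × 106 g/mol = 11,460 g.

(a) 12.2 kg; (b) 11.5 kg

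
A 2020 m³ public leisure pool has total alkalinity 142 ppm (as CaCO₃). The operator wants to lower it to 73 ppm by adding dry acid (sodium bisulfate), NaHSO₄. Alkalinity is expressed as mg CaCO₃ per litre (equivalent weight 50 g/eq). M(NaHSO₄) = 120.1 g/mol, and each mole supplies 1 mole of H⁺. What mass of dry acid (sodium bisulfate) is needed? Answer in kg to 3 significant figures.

335 kg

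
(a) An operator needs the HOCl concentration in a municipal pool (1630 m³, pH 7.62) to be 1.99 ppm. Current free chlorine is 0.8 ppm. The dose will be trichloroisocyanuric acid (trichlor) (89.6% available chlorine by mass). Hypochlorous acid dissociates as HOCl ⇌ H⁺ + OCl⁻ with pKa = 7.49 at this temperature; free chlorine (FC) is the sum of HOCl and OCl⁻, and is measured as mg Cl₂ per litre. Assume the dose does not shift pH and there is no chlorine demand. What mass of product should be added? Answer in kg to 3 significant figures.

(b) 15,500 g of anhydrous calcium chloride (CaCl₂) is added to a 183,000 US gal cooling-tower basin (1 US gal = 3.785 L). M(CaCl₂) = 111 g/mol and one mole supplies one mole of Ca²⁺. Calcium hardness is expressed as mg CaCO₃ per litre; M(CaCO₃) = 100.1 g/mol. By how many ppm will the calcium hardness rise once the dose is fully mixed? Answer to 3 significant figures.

(a) Volume: 1630 m³ = 1,630,000 L.
(a) [OCl⁻]/[HOCl] = 10^(pH − pKa) = 10^(7.62 − 7.49) = 1.349; fraction as HOCl = 1/(1 + 1.349) = 0.4257.
(a) Free chlorine required for 1.99 ppm HOCl: 1.99 / 0.4257 = 4.674 ppm.
(a) FC to add: 4.674 − 0.8 = 3.874 mg/L as Cl₂.
(a) Cl₂ equivalent: 3.874 mg/L × 1,630,000 L = 6315 g.
(a) Product at 89.6% available Cl: 6315 / 0.896 = 7048 g.

(b) Volume: 183,000 US gal × 3.785 L/gal = 692,655 L.
(b) Moles of Ca²⁺: 15,500 g ÷ 111 g/mol = 139.6 mol.
(b) As CaCO₃: 139.6 mol × 100.1 g/mol = 13,980 g.
(b) Rise: 13,980 g / 692,655 L × 1000 = 20.18 mg/L.

(a) 7.05 kg; (b) 20.2 ppm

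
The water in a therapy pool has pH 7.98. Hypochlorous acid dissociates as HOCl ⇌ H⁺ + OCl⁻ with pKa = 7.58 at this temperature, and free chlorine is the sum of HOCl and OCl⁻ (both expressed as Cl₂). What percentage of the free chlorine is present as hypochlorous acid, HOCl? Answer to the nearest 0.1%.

[OCl⁻]/[HOCl] = 10^(pH − pKa) = 10^(7.98 − 7.58) = 10^0.40 = 2.512.
Fraction as HOCl = 1 / (1 + 2.512) = 0.2847.

28.5%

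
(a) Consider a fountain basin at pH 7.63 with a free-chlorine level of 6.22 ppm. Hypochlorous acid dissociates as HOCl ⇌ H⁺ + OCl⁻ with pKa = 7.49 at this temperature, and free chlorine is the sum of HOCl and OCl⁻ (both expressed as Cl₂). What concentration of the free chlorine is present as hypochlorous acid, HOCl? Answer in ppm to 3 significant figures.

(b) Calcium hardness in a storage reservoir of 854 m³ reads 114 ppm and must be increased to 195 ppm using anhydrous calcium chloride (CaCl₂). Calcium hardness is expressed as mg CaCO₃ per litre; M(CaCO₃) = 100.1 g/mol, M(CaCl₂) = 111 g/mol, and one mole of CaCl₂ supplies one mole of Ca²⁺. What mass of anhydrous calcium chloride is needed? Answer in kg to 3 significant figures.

(a) 2.61 ppm; (b) 76.7 kg

(a) [OCl⁻]/[HOCl] = 10^(pH − pKa) = 10^(7.63 − 7.49) = 10^0.14 = 1.38.
(a) Fraction as HOCl = 1 / (1 + 1.38) = 0.4201.
(a) HOCl = 0.4201 × 6.22 ppm = 2.613 ppm.

(b) Volume: 854 m³ = 854,000 L.
(b) Hardness to add: (195 − 114) = 81 mg/L as CaCO₃ × 854,000 L = 69,170 g as CaCO₃.
(b) Moles of Ca²⁺ (1 mol Ca²⁺ ≡ 1 mol CaCO₃): 69,170 / 100.1 g/mol = 691 mol.
(b) Mass of CaCl₂: 691 × 111 = 76,710 g.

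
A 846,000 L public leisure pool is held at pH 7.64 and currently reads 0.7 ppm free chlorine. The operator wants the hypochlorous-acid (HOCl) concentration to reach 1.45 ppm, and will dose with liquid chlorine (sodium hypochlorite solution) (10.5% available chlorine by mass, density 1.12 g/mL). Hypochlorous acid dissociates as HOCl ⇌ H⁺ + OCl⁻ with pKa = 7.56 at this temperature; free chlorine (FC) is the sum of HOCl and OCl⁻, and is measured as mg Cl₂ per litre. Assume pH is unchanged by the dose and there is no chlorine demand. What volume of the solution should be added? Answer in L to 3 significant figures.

17.9 L

[OCl⁻]/[HOCl] = 10^(pH − pKa) = 10^(7.64 − 7.56) = 1.202; fraction as HOCl = 1/(1 + 1.202) = 0.4541.
Free chlorine required for 1.45 ppm HOCl: 1.45 / 0.4541 = 3.193 ppm.
FC to add: 3.193 − 0.7 = 2.493 mg/L as Cl₂.
Cl₂ equivalent: 2.493 mg/L × 846,000 L = 2109 g.
Product at 10.5% available Cl: 2109 / 0.105 = 20,090 g.
Volume: 20,090 g ÷ 1.12 g/mL = 17,940 mL.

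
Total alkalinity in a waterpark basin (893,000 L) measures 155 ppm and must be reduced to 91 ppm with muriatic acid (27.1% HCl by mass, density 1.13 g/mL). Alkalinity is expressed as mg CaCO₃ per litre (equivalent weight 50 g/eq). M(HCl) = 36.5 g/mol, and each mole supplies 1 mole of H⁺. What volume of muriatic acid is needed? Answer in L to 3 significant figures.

136 L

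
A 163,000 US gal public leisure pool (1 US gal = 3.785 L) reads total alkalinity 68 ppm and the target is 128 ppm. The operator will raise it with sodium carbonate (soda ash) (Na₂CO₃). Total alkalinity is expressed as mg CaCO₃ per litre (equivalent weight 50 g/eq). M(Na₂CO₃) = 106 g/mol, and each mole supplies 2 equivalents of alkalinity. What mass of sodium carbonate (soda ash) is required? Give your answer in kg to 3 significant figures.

39.2 kg

Volume: 163,000 US gal × 3.785 L/gal = 616,955 L.
Alkalinity to add: (128 − 68) = 60 mg/L as CaCO₃ × 616,955 L = 37,020 g as CaCO₃.
Equivalents: 37,020 g ÷ 50 g/eq = 740.3 eq.
Each mole of Na₂CO₃ supplies 2 eq, so 740.3 / 2 = 370.2 mol.
Mass: 370.2 mol × 106 g/mol = 39,240 g.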